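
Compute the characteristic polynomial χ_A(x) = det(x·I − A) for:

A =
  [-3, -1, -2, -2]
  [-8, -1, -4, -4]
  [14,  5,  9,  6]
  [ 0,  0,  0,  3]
x^4 - 8*x^3 + 22*x^2 - 24*x + 9

Expanding det(x·I − A) (e.g. by cofactor expansion or by noting that A is similar to its Jordan form J, which has the same characteristic polynomial as A) gives
  χ_A(x) = x^4 - 8*x^3 + 22*x^2 - 24*x + 9
which factors as (x - 3)^2*(x - 1)^2. The eigenvalues (with algebraic multiplicities) are λ = 1 with multiplicity 2, λ = 3 with multiplicity 2.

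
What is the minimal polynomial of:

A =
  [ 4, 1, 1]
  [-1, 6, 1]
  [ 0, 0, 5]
x^2 - 10*x + 25

The characteristic polynomial is χ_A(x) = (x - 5)^3, so the eigenvalues are known. The minimal polynomial is
  m_A(x) = Π_λ (x − λ)^{k_λ}
where k_λ is the size of the *largest* Jordan block for λ (equivalently, the smallest k with (A − λI)^k v = 0 for every generalised eigenvector v of λ).

  λ = 5: largest Jordan block has size 2, contributing (x − 5)^2

So m_A(x) = (x - 5)^2 = x^2 - 10*x + 25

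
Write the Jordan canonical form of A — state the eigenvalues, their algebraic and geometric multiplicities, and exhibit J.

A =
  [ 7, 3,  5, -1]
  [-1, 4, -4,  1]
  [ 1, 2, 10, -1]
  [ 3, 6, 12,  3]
J_3(6) ⊕ J_1(6)

The characteristic polynomial is
  det(x·I − A) = x^4 - 24*x^3 + 216*x^2 - 864*x + 1296 = (x - 6)^4

Eigenvalues and multiplicities (the geometric multiplicity of λ is n − rank(A − λI), which equals the number of Jordan blocks for λ):
  λ = 6: algebraic multiplicity = 4, geometric multiplicity = 2

Determining the block sizes for each eigenvalue:
  λ = 6: with am = 4 and gm = 2, the partition is not yet determined (e.g. several partitions of 4 into 2 parts exist). Let N = A − (6)·I. Computing rank(N^1) = 2, rank(N^2) = 1, rank(N^3) = 0; the number of blocks of size ≥ j is rank(N^{j−1}) − rank(N^j), giving [2, 1, 1]. So we have 1 block(s) of size 3, 1 block(s) of size 1 → block sizes [3, 1]

Assembling the blocks gives a Jordan form
J =
  [6, 1, 0, 0]
  [0, 6, 1, 0]
  [0, 0, 6, 0]
  [0, 0, 0, 6]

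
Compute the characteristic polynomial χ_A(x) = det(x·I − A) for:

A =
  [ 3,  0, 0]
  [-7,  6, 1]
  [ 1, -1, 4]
x^3 - 13*x^2 + 55*x - 75

Expanding det(x·I − A) (e.g. by cofactor expansion or by noting that A is similar to its Jordan form J, which has the same characteristic polynomial as A) gives
  χ_A(x) = x^3 - 13*x^2 + 55*x - 75
which factors as (x - 5)^2*(x - 3). The eigenvalues (with algebraic multiplicities) are λ = 3 with multiplicity 1, λ = 5 with multiplicity 2.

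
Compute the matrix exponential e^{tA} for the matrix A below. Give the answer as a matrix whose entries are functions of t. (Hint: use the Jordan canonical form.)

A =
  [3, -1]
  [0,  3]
e^{tA} =
  [exp(3*t), -t*exp(3*t)]
  [0, exp(3*t)]

Strategy: write A = P · J · P⁻¹ where J is a Jordan canonical form, so e^{tA} = P · e^{tJ} · P⁻¹, and e^{tJ} can be computed block-by-block.

A has Jordan form
J =
  [3, 1]
  [0, 3]
(up to reordering of blocks).

Per-block formulas:
  For a 2×2 Jordan block J_2(3): exp(t · J_2(3)) = e^(3t)·(I + t·N), where N is the 2×2 nilpotent shift.

After assembling e^{tJ} and conjugating by P, we get:

e^{tA} =
  [exp(3*t), -t*exp(3*t)]
  [0, exp(3*t)]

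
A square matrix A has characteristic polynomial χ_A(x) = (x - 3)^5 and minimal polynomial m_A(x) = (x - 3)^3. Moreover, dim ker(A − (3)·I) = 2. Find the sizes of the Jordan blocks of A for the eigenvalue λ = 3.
Block sizes for λ = 3: [3, 2]

Step 1 — from the characteristic polynomial, algebraic multiplicity of λ = 3 is 5. From dim ker(A − (3)·I) = 2, there are exactly 2 Jordan blocks for λ = 3.
Step 2 — from the minimal polynomial, the factor (x − 3)^3 tells us the largest block for λ = 3 has size 3.
Step 3 — with total size 5, 2 blocks, and largest block 3, the block sizes (in nonincreasing order) are [3, 2].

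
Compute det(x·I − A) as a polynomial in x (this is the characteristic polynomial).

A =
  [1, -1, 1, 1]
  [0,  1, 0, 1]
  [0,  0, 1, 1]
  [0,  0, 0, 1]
x^4 - 4*x^3 + 6*x^2 - 4*x + 1

Expanding det(x·I − A) (e.g. by cofactor expansion or by noting that A is similar to its Jordan form J, which has the same characteristic polynomial as A) gives
  χ_A(x) = x^4 - 4*x^3 + 6*x^2 - 4*x + 1
which factors as (x - 1)^4. The eigenvalues (with algebraic multiplicities) are λ = 1 with multiplicity 4.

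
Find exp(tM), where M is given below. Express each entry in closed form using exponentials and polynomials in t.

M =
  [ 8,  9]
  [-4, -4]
e^{tM} =
  [6*t*exp(2*t) + exp(2*t), 9*t*exp(2*t)]
  [-4*t*exp(2*t), -6*t*exp(2*t) + exp(2*t)]

Strategy: write M = P · J · P⁻¹ where J is a Jordan canonical form, so e^{tM} = P · e^{tJ} · P⁻¹, and e^{tJ} can be computed block-by-block.

M has Jordan form
J =
  [2, 1]
  [0, 2]
(up to reordering of blocks).

Per-block formulas:
  For a 2×2 Jordan block J_2(2): exp(t · J_2(2)) = e^(2t)·(I + t·N), where N is the 2×2 nilpotent shift.

After assembling e^{tJ} and conjugating by P, we get:

e^{tM} =
  [6*t*exp(2*t) + exp(2*t), 9*t*exp(2*t)]
  [-4*t*exp(2*t), -6*t*exp(2*t) + exp(2*t)]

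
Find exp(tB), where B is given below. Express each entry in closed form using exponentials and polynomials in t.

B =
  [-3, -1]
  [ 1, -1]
e^{tB} =
  [-t*exp(-2*t) + exp(-2*t), -t*exp(-2*t)]
  [t*exp(-2*t), t*exp(-2*t) + exp(-2*t)]

Strategy: write B = P · J · P⁻¹ where J is a Jordan canonical form, so e^{tB} = P · e^{tJ} · P⁻¹, and e^{tJ} can be computed block-by-block.

B has Jordan form
J =
  [-2,  1]
  [ 0, -2]
(up to reordering of blocks).

Per-block formulas:
  For a 2×2 Jordan block J_2(-2): exp(t · J_2(-2)) = e^(-2t)·(I + t·N), where N is the 2×2 nilpotent shift.

After assembling e^{tJ} and conjugating by P, we get:

e^{tB} =
  [-t*exp(-2*t) + exp(-2*t), -t*exp(-2*t)]
  [t*exp(-2*t), t*exp(-2*t) + exp(-2*t)]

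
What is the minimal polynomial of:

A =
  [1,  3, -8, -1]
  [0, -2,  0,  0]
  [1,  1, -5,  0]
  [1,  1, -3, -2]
x^3 + 6*x^2 + 12*x + 8

The characteristic polynomial is χ_A(x) = (x + 2)^4, so the eigenvalues are known. The minimal polynomial is
  m_A(x) = Π_λ (x − λ)^{k_λ}
where k_λ is the size of the *largest* Jordan block for λ (equivalently, the smallest k with (A − λI)^k v = 0 for every generalised eigenvector v of λ).

  λ = -2: largest Jordan block has size 3, contributing (x + 2)^3

So m_A(x) = (x + 2)^3 = x^3 + 6*x^2 + 12*x + 8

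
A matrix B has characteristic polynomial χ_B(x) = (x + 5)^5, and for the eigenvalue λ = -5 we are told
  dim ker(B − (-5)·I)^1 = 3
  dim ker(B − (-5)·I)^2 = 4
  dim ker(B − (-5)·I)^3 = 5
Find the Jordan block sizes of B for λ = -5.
Block sizes for λ = -5: [3, 1, 1]

From the dimensions of kernels of powers, the number of Jordan blocks of size at least j is d_j − d_{j−1} where d_j = dim ker(N^j) (with d_0 = 0). Computing the differences gives [3, 1, 1].
The number of blocks of size exactly k is (#blocks of size ≥ k) − (#blocks of size ≥ k + 1), so the partition is: 2 block(s) of size 1, 1 block(s) of size 3.
In nonincreasing order the block sizes are [3, 1, 1].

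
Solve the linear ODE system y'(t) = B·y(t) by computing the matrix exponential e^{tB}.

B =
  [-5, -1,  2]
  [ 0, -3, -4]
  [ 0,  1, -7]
e^{tB} =
  [exp(-5*t), -t*exp(-5*t), 2*t*exp(-5*t)]
  [0, 2*t*exp(-5*t) + exp(-5*t), -4*t*exp(-5*t)]
  [0, t*exp(-5*t), -2*t*exp(-5*t) + exp(-5*t)]

Strategy: write B = P · J · P⁻¹ where J is a Jordan canonical form, so e^{tB} = P · e^{tJ} · P⁻¹, and e^{tJ} can be computed block-by-block.

B has Jordan form
J =
  [-5,  1,  0]
  [ 0, -5,  0]
  [ 0,  0, -5]
(up to reordering of blocks).

Per-block formulas:
  For a 2×2 Jordan block J_2(-5): exp(t · J_2(-5)) = e^(-5t)·(I + t·N), where N is the 2×2 nilpotent shift.
  For a 1×1 block at λ = -5: exp(t · [-5]) = [e^(-5t)].

After assembling e^{tJ} and conjugating by P, we get:

e^{tB} =
  [exp(-5*t), -t*exp(-5*t), 2*t*exp(-5*t)]
  [0, 2*t*exp(-5*t) + exp(-5*t), -4*t*exp(-5*t)]
  [0, t*exp(-5*t), -2*t*exp(-5*t) + exp(-5*t)]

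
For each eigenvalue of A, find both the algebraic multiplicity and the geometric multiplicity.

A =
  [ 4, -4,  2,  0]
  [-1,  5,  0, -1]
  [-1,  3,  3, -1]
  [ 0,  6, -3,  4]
λ = 4: alg = 4, geom = 2

Step 1 — factor the characteristic polynomial to read off the algebraic multiplicities:
  χ_A(x) = (x - 4)^4

Step 2 — compute geometric multiplicities via the rank-nullity identity g(λ) = n − rank(A − λI):
  rank(A − (4)·I) = 2, so dim ker(A − (4)·I) = n − 2 = 2

Summary:
  λ = 4: algebraic multiplicity = 4, geometric multiplicity = 2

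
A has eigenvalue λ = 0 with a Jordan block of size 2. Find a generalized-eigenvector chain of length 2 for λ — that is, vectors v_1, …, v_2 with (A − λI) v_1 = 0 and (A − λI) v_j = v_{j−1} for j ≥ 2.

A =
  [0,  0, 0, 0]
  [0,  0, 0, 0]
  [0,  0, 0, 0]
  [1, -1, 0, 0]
A Jordan chain for λ = 0 of length 2:
v_1 = (0, 0, 0, 1)ᵀ
v_2 = (1, 0, 0, 0)ᵀ

Let N = A − (0)·I. We want v_2 with N^2 v_2 = 0 but N^1 v_2 ≠ 0; then v_{j-1} := N · v_j for j = 2, …, 2.

Pick v_2 = (1, 0, 0, 0)ᵀ.
Then v_1 = N · v_2 = (0, 0, 0, 1)ᵀ.

Sanity check: (A − (0)·I) v_1 = (0, 0, 0, 0)ᵀ = 0. ✓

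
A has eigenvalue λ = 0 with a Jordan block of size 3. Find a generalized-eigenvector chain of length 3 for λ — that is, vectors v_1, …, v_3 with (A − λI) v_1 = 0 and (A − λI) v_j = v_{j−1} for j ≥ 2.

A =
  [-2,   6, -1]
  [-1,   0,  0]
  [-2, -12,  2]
A Jordan chain for λ = 0 of length 3:
v_1 = (0, 2, 12)ᵀ
v_2 = (-2, -1, -2)ᵀ
v_3 = (1, 0, 0)ᵀ

Let N = A − (0)·I. We want v_3 with N^3 v_3 = 0 but N^2 v_3 ≠ 0; then v_{j-1} := N · v_j for j = 3, …, 2.

Pick v_3 = (1, 0, 0)ᵀ.
Then v_2 = N · v_3 = (-2, -1, -2)ᵀ.
Then v_1 = N · v_2 = (0, 2, 12)ᵀ.

Sanity check: (A − (0)·I) v_1 = (0, 0, 0)ᵀ = 0. ✓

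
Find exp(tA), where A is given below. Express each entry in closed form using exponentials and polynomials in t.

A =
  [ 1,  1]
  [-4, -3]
e^{tA} =
  [2*t*exp(-t) + exp(-t), t*exp(-t)]
  [-4*t*exp(-t), -2*t*exp(-t) + exp(-t)]

Strategy: write A = P · J · P⁻¹ where J is a Jordan canonical form, so e^{tA} = P · e^{tJ} · P⁻¹, and e^{tJ} can be computed block-by-block.

A has Jordan form
J =
  [-1,  1]
  [ 0, -1]
(up to reordering of blocks).

Per-block formulas:
  For a 2×2 Jordan block J_2(-1): exp(t · J_2(-1)) = e^(-1t)·(I + t·N), where N is the 2×2 nilpotent shift.

After assembling e^{tJ} and conjugating by P, we get:

e^{tA} =
  [2*t*exp(-t) + exp(-t), t*exp(-t)]
  [-4*t*exp(-t), -2*t*exp(-t) + exp(-t)]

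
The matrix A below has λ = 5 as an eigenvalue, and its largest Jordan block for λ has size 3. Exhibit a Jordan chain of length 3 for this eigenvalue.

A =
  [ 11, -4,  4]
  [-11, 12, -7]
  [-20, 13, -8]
A Jordan chain for λ = 5 of length 3:
v_1 = (0, -3, -3)ᵀ
v_2 = (6, -11, -20)ᵀ
v_3 = (1, 0, 0)ᵀ

Let N = A − (5)·I. We want v_3 with N^3 v_3 = 0 but N^2 v_3 ≠ 0; then v_{j-1} := N · v_j for j = 3, …, 2.

Pick v_3 = (1, 0, 0)ᵀ.
Then v_2 = N · v_3 = (6, -11, -20)ᵀ.
Then v_1 = N · v_2 = (0, -3, -3)ᵀ.

Sanity check: (A − (5)·I) v_1 = (0, 0, 0)ᵀ = 0. ✓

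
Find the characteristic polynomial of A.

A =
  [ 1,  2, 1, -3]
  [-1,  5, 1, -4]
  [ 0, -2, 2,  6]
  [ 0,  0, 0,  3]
x^4 - 11*x^3 + 45*x^2 - 81*x + 54

Expanding det(x·I − A) (e.g. by cofactor expansion or by noting that A is similar to its Jordan form J, which has the same characteristic polynomial as A) gives
  χ_A(x) = x^4 - 11*x^3 + 45*x^2 - 81*x + 54
which factors as (x - 3)^3*(x - 2). The eigenvalues (with algebraic multiplicities) are λ = 2 with multiplicity 1, λ = 3 with multiplicity 3.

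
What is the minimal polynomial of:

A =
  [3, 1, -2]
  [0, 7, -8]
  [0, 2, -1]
x^2 - 6*x + 9

The characteristic polynomial is χ_A(x) = (x - 3)^3, so the eigenvalues are known. The minimal polynomial is
  m_A(x) = Π_λ (x − λ)^{k_λ}
where k_λ is the size of the *largest* Jordan block for λ (equivalently, the smallest k with (A − λI)^k v = 0 for every generalised eigenvector v of λ).

  λ = 3: largest Jordan block has size 2, contributing (x − 3)^2

So m_A(x) = (x - 3)^2 = x^2 - 6*x + 9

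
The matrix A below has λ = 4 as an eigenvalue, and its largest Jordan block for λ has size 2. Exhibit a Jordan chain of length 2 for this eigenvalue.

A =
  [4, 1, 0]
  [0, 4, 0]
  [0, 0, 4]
A Jordan chain for λ = 4 of length 2:
v_1 = (1, 0, 0)ᵀ
v_2 = (0, 1, 0)ᵀ

Let N = A − (4)·I. We want v_2 with N^2 v_2 = 0 but N^1 v_2 ≠ 0; then v_{j-1} := N · v_j for j = 2, …, 2.

Pick v_2 = (0, 1, 0)ᵀ.
Then v_1 = N · v_2 = (1, 0, 0)ᵀ.

Sanity check: (A − (4)·I) v_1 = (0, 0, 0)ᵀ = 0. ✓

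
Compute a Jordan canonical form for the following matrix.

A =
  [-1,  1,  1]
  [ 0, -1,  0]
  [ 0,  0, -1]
J_2(-1) ⊕ J_1(-1)

The characteristic polynomial is
  det(x·I − A) = x^3 + 3*x^2 + 3*x + 1 = (x + 1)^3

Eigenvalues and multiplicities (the geometric multiplicity of λ is n − rank(A − λI), which equals the number of Jordan blocks for λ):
  λ = -1: algebraic multiplicity = 3, geometric multiplicity = 2

Determining the block sizes for each eigenvalue:
  λ = -1: 2 blocks summing to 3 forces exactly one block of size 2 and the rest size 1 → block sizes [2, 1]

Assembling the blocks gives a Jordan form
J =
  [-1,  1,  0]
  [ 0, -1,  0]
  [ 0,  0, -1]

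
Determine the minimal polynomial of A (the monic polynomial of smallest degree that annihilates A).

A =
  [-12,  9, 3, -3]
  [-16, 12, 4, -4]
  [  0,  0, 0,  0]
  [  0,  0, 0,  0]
x^2

The characteristic polynomial is χ_A(x) = x^4, so the eigenvalues are known. The minimal polynomial is
  m_A(x) = Π_λ (x − λ)^{k_λ}
where k_λ is the size of the *largest* Jordan block for λ (equivalently, the smallest k with (A − λI)^k v = 0 for every generalised eigenvector v of λ).

  λ = 0: largest Jordan block has size 2, contributing (x − 0)^2

So m_A(x) = x^2 = x^2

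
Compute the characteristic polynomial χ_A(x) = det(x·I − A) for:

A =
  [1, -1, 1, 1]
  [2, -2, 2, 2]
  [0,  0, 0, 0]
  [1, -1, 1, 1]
x^4

Expanding det(x·I − A) (e.g. by cofactor expansion or by noting that A is similar to its Jordan form J, which has the same characteristic polynomial as A) gives
  χ_A(x) = x^4
which factors as x^4. The eigenvalues (with algebraic multiplicities) are λ = 0 with multiplicity 4.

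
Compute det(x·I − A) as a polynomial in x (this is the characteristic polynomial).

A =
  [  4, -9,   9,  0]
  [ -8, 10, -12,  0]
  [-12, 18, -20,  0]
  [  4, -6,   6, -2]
x^4 + 8*x^3 + 24*x^2 + 32*x + 16

Expanding det(x·I − A) (e.g. by cofactor expansion or by noting that A is similar to its Jordan form J, which has the same characteristic polynomial as A) gives
  χ_A(x) = x^4 + 8*x^3 + 24*x^2 + 32*x + 16
which factors as (x + 2)^4. The eigenvalues (with algebraic multiplicities) are λ = -2 with multiplicity 4.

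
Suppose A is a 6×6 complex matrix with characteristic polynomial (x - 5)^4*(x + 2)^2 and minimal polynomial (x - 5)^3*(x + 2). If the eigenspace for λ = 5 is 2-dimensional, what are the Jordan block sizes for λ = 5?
Block sizes for λ = 5: [3, 1]

Step 1 — from the characteristic polynomial, algebraic multiplicity of λ = 5 is 4. From dim ker(A − (5)·I) = 2, there are exactly 2 Jordan blocks for λ = 5.
Step 2 — from the minimal polynomial, the factor (x − 5)^3 tells us the largest block for λ = 5 has size 3.
Step 3 — with total size 4, 2 blocks, and largest block 3, the block sizes (in nonincreasing order) are [3, 1].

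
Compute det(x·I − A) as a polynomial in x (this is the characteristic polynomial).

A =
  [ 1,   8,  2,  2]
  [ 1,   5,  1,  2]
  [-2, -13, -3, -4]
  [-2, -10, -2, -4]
x^4 + x^3

Expanding det(x·I − A) (e.g. by cofactor expansion or by noting that A is similar to its Jordan form J, which has the same characteristic polynomial as A) gives
  χ_A(x) = x^4 + x^3
which factors as x^3*(x + 1). The eigenvalues (with algebraic multiplicities) are λ = -1 with multiplicity 1, λ = 0 with multiplicity 3.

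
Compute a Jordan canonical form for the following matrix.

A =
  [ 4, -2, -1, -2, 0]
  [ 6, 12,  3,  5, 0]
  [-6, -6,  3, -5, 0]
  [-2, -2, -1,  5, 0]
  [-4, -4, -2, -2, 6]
J_3(6) ⊕ J_1(6) ⊕ J_1(6)

The characteristic polynomial is
  det(x·I − A) = x^5 - 30*x^4 + 360*x^3 - 2160*x^2 + 6480*x - 7776 = (x - 6)^5

Eigenvalues and multiplicities (the geometric multiplicity of λ is n − rank(A − λI), which equals the number of Jordan blocks for λ):
  λ = 6: algebraic multiplicity = 5, geometric multiplicity = 3

Determining the block sizes for each eigenvalue:
  λ = 6: with am = 5 and gm = 3, the partition is not yet determined (e.g. several partitions of 5 into 3 parts exist). Let N = A − (6)·I. Computing rank(N^1) = 2, rank(N^2) = 1, rank(N^3) = 0; the number of blocks of size ≥ j is rank(N^{j−1}) − rank(N^j), giving [3, 1, 1]. So we have 1 block(s) of size 3, 2 block(s) of size 1 → block sizes [3, 1, 1]

Assembling the blocks gives a Jordan form
J =
  [6, 1, 0, 0, 0]
  [0, 6, 1, 0, 0]
  [0, 0, 6, 0, 0]
  [0, 0, 0, 6, 0]
  [0, 0, 0, 0, 6]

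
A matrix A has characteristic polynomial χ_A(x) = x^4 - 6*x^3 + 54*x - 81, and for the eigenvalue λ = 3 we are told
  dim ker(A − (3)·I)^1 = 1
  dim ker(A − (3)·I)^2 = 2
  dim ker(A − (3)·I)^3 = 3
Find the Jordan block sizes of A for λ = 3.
Block sizes for λ = 3: [3]

From the dimensions of kernels of powers, the number of Jordan blocks of size at least j is d_j − d_{j−1} where d_j = dim ker(N^j) (with d_0 = 0). Computing the differences gives [1, 1, 1].
The number of blocks of size exactly k is (#blocks of size ≥ k) − (#blocks of size ≥ k + 1), so the partition is: 1 block(s) of size 3.
In nonincreasing order the block sizes are [3].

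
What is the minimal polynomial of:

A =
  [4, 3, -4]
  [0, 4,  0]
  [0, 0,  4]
x^2 - 8*x + 16

The characteristic polynomial is χ_A(x) = (x - 4)^3, so the eigenvalues are known. The minimal polynomial is
  m_A(x) = Π_λ (x − λ)^{k_λ}
where k_λ is the size of the *largest* Jordan block for λ (equivalently, the smallest k with (A − λI)^k v = 0 for every generalised eigenvector v of λ).

  λ = 4: largest Jordan block has size 2, contributing (x − 4)^2

So m_A(x) = (x - 4)^2 = x^2 - 8*x + 16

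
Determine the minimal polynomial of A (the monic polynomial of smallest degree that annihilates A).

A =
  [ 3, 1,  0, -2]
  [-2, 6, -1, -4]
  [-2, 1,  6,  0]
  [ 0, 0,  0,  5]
x^3 - 15*x^2 + 75*x - 125

The characteristic polynomial is χ_A(x) = (x - 5)^4, so the eigenvalues are known. The minimal polynomial is
  m_A(x) = Π_λ (x − λ)^{k_λ}
where k_λ is the size of the *largest* Jordan block for λ (equivalently, the smallest k with (A − λI)^k v = 0 for every generalised eigenvector v of λ).

  λ = 5: largest Jordan block has size 3, contributing (x − 5)^3

So m_A(x) = (x - 5)^3 = x^3 - 15*x^2 + 75*x - 125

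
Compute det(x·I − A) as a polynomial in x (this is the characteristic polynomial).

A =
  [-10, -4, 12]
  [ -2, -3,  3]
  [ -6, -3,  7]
x^3 + 6*x^2 + 12*x + 8

Expanding det(x·I − A) (e.g. by cofactor expansion or by noting that A is similar to its Jordan form J, which has the same characteristic polynomial as A) gives
  χ_A(x) = x^3 + 6*x^2 + 12*x + 8
which factors as (x + 2)^3. The eigenvalues (with algebraic multiplicities) are λ = -2 with multiplicity 3.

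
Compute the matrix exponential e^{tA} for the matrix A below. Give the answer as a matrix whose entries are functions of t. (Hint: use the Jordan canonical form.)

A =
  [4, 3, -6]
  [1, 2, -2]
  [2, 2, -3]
e^{tA} =
  [3*t*exp(t) + exp(t), 3*t*exp(t), -6*t*exp(t)]
  [t*exp(t), t*exp(t) + exp(t), -2*t*exp(t)]
  [2*t*exp(t), 2*t*exp(t), -4*t*exp(t) + exp(t)]

Strategy: write A = P · J · P⁻¹ where J is a Jordan canonical form, so e^{tA} = P · e^{tJ} · P⁻¹, and e^{tJ} can be computed block-by-block.

A has Jordan form
J =
  [1, 1, 0]
  [0, 1, 0]
  [0, 0, 1]
(up to reordering of blocks).

Per-block formulas:
  For a 1×1 block at λ = 1: exp(t · [1]) = [e^(1t)].
  For a 2×2 Jordan block J_2(1): exp(t · J_2(1)) = e^(1t)·(I + t·N), where N is the 2×2 nilpotent shift.

After assembling e^{tJ} and conjugating by P, we get:

e^{tA} =
  [3*t*exp(t) + exp(t), 3*t*exp(t), -6*t*exp(t)]
  [t*exp(t), t*exp(t) + exp(t), -2*t*exp(t)]
  [2*t*exp(t), 2*t*exp(t), -4*t*exp(t) + exp(t)]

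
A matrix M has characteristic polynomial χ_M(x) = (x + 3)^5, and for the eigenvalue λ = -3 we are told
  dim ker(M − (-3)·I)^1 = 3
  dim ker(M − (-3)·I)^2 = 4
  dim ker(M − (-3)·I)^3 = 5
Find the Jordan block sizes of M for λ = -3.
Block sizes for λ = -3: [3, 1, 1]

From the dimensions of kernels of powers, the number of Jordan blocks of size at least j is d_j − d_{j−1} where d_j = dim ker(N^j) (with d_0 = 0). Computing the differences gives [3, 1, 1].
The number of blocks of size exactly k is (#blocks of size ≥ k) − (#blocks of size ≥ k + 1), so the partition is: 2 block(s) of size 1, 1 block(s) of size 3.
In nonincreasing order the block sizes are [3, 1, 1].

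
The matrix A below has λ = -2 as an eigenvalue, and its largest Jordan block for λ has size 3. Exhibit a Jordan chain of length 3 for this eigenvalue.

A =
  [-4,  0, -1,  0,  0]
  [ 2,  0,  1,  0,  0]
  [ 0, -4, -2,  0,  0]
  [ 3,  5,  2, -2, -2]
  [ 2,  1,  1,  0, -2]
A Jordan chain for λ = -2 of length 3:
v_1 = (4, 0, -8, 0, -2)ᵀ
v_2 = (-2, 2, 0, 3, 2)ᵀ
v_3 = (1, 0, 0, 0, 0)ᵀ

Let N = A − (-2)·I. We want v_3 with N^3 v_3 = 0 but N^2 v_3 ≠ 0; then v_{j-1} := N · v_j for j = 3, …, 2.

Pick v_3 = (1, 0, 0, 0, 0)ᵀ.
Then v_2 = N · v_3 = (-2, 2, 0, 3, 2)ᵀ.
Then v_1 = N · v_2 = (4, 0, -8, 0, -2)ᵀ.

Sanity check: (A − (-2)·I) v_1 = (0, 0, 0, 0, 0)ᵀ = 0. ✓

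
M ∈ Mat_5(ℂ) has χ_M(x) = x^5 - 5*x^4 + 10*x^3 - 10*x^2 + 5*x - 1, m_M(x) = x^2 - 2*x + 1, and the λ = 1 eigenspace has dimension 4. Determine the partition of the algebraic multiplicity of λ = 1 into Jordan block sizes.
Block sizes for λ = 1: [2, 1, 1, 1]

Step 1 — from the characteristic polynomial, algebraic multiplicity of λ = 1 is 5. From dim ker(M − (1)·I) = 4, there are exactly 4 Jordan blocks for λ = 1.
Step 2 — from the minimal polynomial, the factor (x − 1)^2 tells us the largest block for λ = 1 has size 2.
Step 3 — with total size 5, 4 blocks, and largest block 2, the block sizes (in nonincreasing order) are [2, 1, 1, 1].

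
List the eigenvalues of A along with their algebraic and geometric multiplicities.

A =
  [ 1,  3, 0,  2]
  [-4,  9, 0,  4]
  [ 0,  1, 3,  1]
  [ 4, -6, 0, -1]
λ = 3: alg = 4, geom = 2

Step 1 — factor the characteristic polynomial to read off the algebraic multiplicities:
  χ_A(x) = (x - 3)^4

Step 2 — compute geometric multiplicities via the rank-nullity identity g(λ) = n − rank(A − λI):
  rank(A − (3)·I) = 2, so dim ker(A − (3)·I) = n − 2 = 2

Summary:
  λ = 3: algebraic multiplicity = 4, geometric multiplicity = 2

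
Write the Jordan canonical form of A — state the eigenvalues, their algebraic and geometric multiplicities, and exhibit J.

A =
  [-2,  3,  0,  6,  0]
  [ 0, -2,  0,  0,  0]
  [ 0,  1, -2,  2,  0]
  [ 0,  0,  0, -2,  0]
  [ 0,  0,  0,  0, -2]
J_2(-2) ⊕ J_1(-2) ⊕ J_1(-2) ⊕ J_1(-2)

The characteristic polynomial is
  det(x·I − A) = x^5 + 10*x^4 + 40*x^3 + 80*x^2 + 80*x + 32 = (x + 2)^5

Eigenvalues and multiplicities (the geometric multiplicity of λ is n − rank(A − λI), which equals the number of Jordan blocks for λ):
  λ = -2: algebraic multiplicity = 5, geometric multiplicity = 4

Determining the block sizes for each eigenvalue:
  λ = -2: 4 blocks summing to 5 forces exactly one block of size 2 and the rest size 1 → block sizes [2, 1, 1, 1]

Assembling the blocks gives a Jordan form
J =
  [-2,  1,  0,  0,  0]
  [ 0, -2,  0,  0,  0]
  [ 0,  0, -2,  0,  0]
  [ 0,  0,  0, -2,  0]
  [ 0,  0,  0,  0, -2]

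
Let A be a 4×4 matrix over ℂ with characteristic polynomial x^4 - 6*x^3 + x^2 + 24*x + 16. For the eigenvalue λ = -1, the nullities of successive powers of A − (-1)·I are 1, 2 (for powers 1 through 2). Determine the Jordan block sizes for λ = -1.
Block sizes for λ = -1: [2]

From the dimensions of kernels of powers, the number of Jordan blocks of size at least j is d_j − d_{j−1} where d_j = dim ker(N^j) (with d_0 = 0). Computing the differences gives [1, 1].
The number of blocks of size exactly k is (#blocks of size ≥ k) − (#blocks of size ≥ k + 1), so the partition is: 1 block(s) of size 2.
In nonincreasing order the block sizes are [2].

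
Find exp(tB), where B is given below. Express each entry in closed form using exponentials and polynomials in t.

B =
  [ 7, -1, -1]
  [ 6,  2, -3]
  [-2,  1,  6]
e^{tB} =
  [2*t*exp(5*t) + exp(5*t), -t*exp(5*t), -t*exp(5*t)]
  [6*t*exp(5*t), -3*t*exp(5*t) + exp(5*t), -3*t*exp(5*t)]
  [-2*t*exp(5*t), t*exp(5*t), t*exp(5*t) + exp(5*t)]

Strategy: write B = P · J · P⁻¹ where J is a Jordan canonical form, so e^{tB} = P · e^{tJ} · P⁻¹, and e^{tJ} can be computed block-by-block.

B has Jordan form
J =
  [5, 1, 0]
  [0, 5, 0]
  [0, 0, 5]
(up to reordering of blocks).

Per-block formulas:
  For a 1×1 block at λ = 5: exp(t · [5]) = [e^(5t)].
  For a 2×2 Jordan block J_2(5): exp(t · J_2(5)) = e^(5t)·(I + t·N), where N is the 2×2 nilpotent shift.

After assembling e^{tJ} and conjugating by P, we get:

e^{tB} =
  [2*t*exp(5*t) + exp(5*t), -t*exp(5*t), -t*exp(5*t)]
  [6*t*exp(5*t), -3*t*exp(5*t) + exp(5*t), -3*t*exp(5*t)]
  [-2*t*exp(5*t), t*exp(5*t), t*exp(5*t) + exp(5*t)]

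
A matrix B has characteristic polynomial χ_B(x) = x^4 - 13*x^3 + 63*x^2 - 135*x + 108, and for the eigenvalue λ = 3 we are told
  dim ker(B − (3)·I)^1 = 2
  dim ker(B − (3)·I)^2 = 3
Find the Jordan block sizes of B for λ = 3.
Block sizes for λ = 3: [2, 1]

From the dimensions of kernels of powers, the number of Jordan blocks of size at least j is d_j − d_{j−1} where d_j = dim ker(N^j) (with d_0 = 0). Computing the differences gives [2, 1].
The number of blocks of size exactly k is (#blocks of size ≥ k) − (#blocks of size ≥ k + 1), so the partition is: 1 block(s) of size 1, 1 block(s) of size 2.
In nonincreasing order the block sizes are [2, 1].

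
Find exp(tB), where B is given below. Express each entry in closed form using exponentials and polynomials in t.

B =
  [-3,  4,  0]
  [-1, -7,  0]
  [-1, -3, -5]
e^{tB} =
  [2*t*exp(-5*t) + exp(-5*t), 4*t*exp(-5*t), 0]
  [-t*exp(-5*t), -2*t*exp(-5*t) + exp(-5*t), 0]
  [t^2*exp(-5*t)/2 - t*exp(-5*t), t^2*exp(-5*t) - 3*t*exp(-5*t), exp(-5*t)]

Strategy: write B = P · J · P⁻¹ where J is a Jordan canonical form, so e^{tB} = P · e^{tJ} · P⁻¹, and e^{tJ} can be computed block-by-block.

B has Jordan form
J =
  [-5,  1,  0]
  [ 0, -5,  1]
  [ 0,  0, -5]
(up to reordering of blocks).

Per-block formulas:
  For a 3×3 Jordan block J_3(-5): exp(t · J_3(-5)) = e^(-5t)·(I + t·N + (t^2/2)·N^2), where N is the 3×3 nilpotent shift.

After assembling e^{tJ} and conjugating by P, we get:

e^{tB} =
  [2*t*exp(-5*t) + exp(-5*t), 4*t*exp(-5*t), 0]
  [-t*exp(-5*t), -2*t*exp(-5*t) + exp(-5*t), 0]
  [t^2*exp(-5*t)/2 - t*exp(-5*t), t^2*exp(-5*t) - 3*t*exp(-5*t), exp(-5*t)]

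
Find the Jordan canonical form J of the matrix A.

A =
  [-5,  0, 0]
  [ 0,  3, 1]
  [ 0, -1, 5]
J_1(-5) ⊕ J_2(4)

The characteristic polynomial is
  det(x·I − A) = x^3 - 3*x^2 - 24*x + 80 = (x - 4)^2*(x + 5)

Eigenvalues and multiplicities (the geometric multiplicity of λ is n − rank(A − λI), which equals the number of Jordan blocks for λ):
  λ = -5: algebraic multiplicity = 1, geometric multiplicity = 1
  λ = 4: algebraic multiplicity = 2, geometric multiplicity = 1

Determining the block sizes for each eigenvalue:
  λ = -5: one block (gm = 1), so the single block has size am = 1 → block sizes [1]
  λ = 4: one block (gm = 1), so the single block has size am = 2 → block sizes [2]

Assembling the blocks gives a Jordan form
J =
  [-5, 0, 0]
  [ 0, 4, 1]
  [ 0, 0, 4]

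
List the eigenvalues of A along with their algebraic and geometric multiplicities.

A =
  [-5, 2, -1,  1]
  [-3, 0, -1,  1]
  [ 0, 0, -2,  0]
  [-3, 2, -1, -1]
λ = -2: alg = 4, geom = 3

Step 1 — factor the characteristic polynomial to read off the algebraic multiplicities:
  χ_A(x) = (x + 2)^4

Step 2 — compute geometric multiplicities via the rank-nullity identity g(λ) = n − rank(A − λI):
  rank(A − (-2)·I) = 1, so dim ker(A − (-2)·I) = n − 1 = 3

Summary:
  λ = -2: algebraic multiplicity = 4, geometric multiplicity = 3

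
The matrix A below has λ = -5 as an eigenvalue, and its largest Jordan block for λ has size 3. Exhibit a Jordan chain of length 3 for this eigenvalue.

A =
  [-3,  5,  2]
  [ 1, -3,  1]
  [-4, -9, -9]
A Jordan chain for λ = -5 of length 3:
v_1 = (1, 0, -1)ᵀ
v_2 = (2, 1, -4)ᵀ
v_3 = (1, 0, 0)ᵀ

Let N = A − (-5)·I. We want v_3 with N^3 v_3 = 0 but N^2 v_3 ≠ 0; then v_{j-1} := N · v_j for j = 3, …, 2.

Pick v_3 = (1, 0, 0)ᵀ.
Then v_2 = N · v_3 = (2, 1, -4)ᵀ.
Then v_1 = N · v_2 = (1, 0, -1)ᵀ.

Sanity check: (A − (-5)·I) v_1 = (0, 0, 0)ᵀ = 0. ✓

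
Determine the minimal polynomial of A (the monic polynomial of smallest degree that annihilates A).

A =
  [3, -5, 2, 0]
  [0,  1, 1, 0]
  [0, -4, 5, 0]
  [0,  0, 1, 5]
x^4 - 14*x^3 + 72*x^2 - 162*x + 135

The characteristic polynomial is χ_A(x) = (x - 5)*(x - 3)^3, so the eigenvalues are known. The minimal polynomial is
  m_A(x) = Π_λ (x − λ)^{k_λ}
where k_λ is the size of the *largest* Jordan block for λ (equivalently, the smallest k with (A − λI)^k v = 0 for every generalised eigenvector v of λ).

  λ = 3: largest Jordan block has size 3, contributing (x − 3)^3
  λ = 5: largest Jordan block has size 1, contributing (x − 5)

So m_A(x) = (x - 5)*(x - 3)^3 = x^4 - 14*x^3 + 72*x^2 - 162*x + 135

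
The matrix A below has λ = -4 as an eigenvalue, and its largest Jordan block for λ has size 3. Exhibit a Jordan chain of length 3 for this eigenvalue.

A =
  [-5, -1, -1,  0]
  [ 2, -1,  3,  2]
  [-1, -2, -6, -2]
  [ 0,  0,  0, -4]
A Jordan chain for λ = -4 of length 3:
v_1 = (0, 1, -1, 0)ᵀ
v_2 = (-1, 2, -1, 0)ᵀ
v_3 = (1, 0, 0, 0)ᵀ

Let N = A − (-4)·I. We want v_3 with N^3 v_3 = 0 but N^2 v_3 ≠ 0; then v_{j-1} := N · v_j for j = 3, …, 2.

Pick v_3 = (1, 0, 0, 0)ᵀ.
Then v_2 = N · v_3 = (-1, 2, -1, 0)ᵀ.
Then v_1 = N · v_2 = (0, 1, -1, 0)ᵀ.

Sanity check: (A − (-4)·I) v_1 = (0, 0, 0, 0)ᵀ = 0. ✓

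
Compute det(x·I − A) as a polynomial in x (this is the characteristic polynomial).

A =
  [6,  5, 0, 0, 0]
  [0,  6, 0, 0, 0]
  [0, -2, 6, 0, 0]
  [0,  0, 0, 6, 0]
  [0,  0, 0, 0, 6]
x^5 - 30*x^4 + 360*x^3 - 2160*x^2 + 6480*x - 7776

Expanding det(x·I − A) (e.g. by cofactor expansion or by noting that A is similar to its Jordan form J, which has the same characteristic polynomial as A) gives
  χ_A(x) = x^5 - 30*x^4 + 360*x^3 - 2160*x^2 + 6480*x - 7776
which factors as (x - 6)^5. The eigenvalues (with algebraic multiplicities) are λ = 6 with multiplicity 5.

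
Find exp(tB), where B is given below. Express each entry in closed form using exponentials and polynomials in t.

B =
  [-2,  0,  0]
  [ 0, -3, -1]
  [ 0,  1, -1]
e^{tB} =
  [exp(-2*t), 0, 0]
  [0, -t*exp(-2*t) + exp(-2*t), -t*exp(-2*t)]
  [0, t*exp(-2*t), t*exp(-2*t) + exp(-2*t)]

Strategy: write B = P · J · P⁻¹ where J is a Jordan canonical form, so e^{tB} = P · e^{tJ} · P⁻¹, and e^{tJ} can be computed block-by-block.

B has Jordan form
J =
  [-2,  1,  0]
  [ 0, -2,  0]
  [ 0,  0, -2]
(up to reordering of blocks).

Per-block formulas:
  For a 2×2 Jordan block J_2(-2): exp(t · J_2(-2)) = e^(-2t)·(I + t·N), where N is the 2×2 nilpotent shift.
  For a 1×1 block at λ = -2: exp(t · [-2]) = [e^(-2t)].

After assembling e^{tJ} and conjugating by P, we get:

e^{tB} =
  [exp(-2*t), 0, 0]
  [0, -t*exp(-2*t) + exp(-2*t), -t*exp(-2*t)]
  [0, t*exp(-2*t), t*exp(-2*t) + exp(-2*t)]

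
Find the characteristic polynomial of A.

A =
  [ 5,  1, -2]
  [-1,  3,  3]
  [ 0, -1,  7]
x^3 - 15*x^2 + 75*x - 125

Expanding det(x·I − A) (e.g. by cofactor expansion or by noting that A is similar to its Jordan form J, which has the same characteristic polynomial as A) gives
  χ_A(x) = x^3 - 15*x^2 + 75*x - 125
which factors as (x - 5)^3. The eigenvalues (with algebraic multiplicities) are λ = 5 with multiplicity 3.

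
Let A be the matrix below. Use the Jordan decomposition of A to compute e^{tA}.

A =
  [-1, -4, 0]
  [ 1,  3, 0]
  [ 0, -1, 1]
e^{tA} =
  [-2*t*exp(t) + exp(t), -4*t*exp(t), 0]
  [t*exp(t), 2*t*exp(t) + exp(t), 0]
  [-t^2*exp(t)/2, -t^2*exp(t) - t*exp(t), exp(t)]

Strategy: write A = P · J · P⁻¹ where J is a Jordan canonical form, so e^{tA} = P · e^{tJ} · P⁻¹, and e^{tJ} can be computed block-by-block.

A has Jordan form
J =
  [1, 1, 0]
  [0, 1, 1]
  [0, 0, 1]
(up to reordering of blocks).

Per-block formulas:
  For a 3×3 Jordan block J_3(1): exp(t · J_3(1)) = e^(1t)·(I + t·N + (t^2/2)·N^2), where N is the 3×3 nilpotent shift.

After assembling e^{tJ} and conjugating by P, we get:

e^{tA} =
  [-2*t*exp(t) + exp(t), -4*t*exp(t), 0]
  [t*exp(t), 2*t*exp(t) + exp(t), 0]
  [-t^2*exp(t)/2, -t^2*exp(t) - t*exp(t), exp(t)]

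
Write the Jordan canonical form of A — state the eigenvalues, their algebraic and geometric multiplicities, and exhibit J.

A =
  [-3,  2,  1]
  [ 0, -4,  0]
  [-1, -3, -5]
J_3(-4)

The characteristic polynomial is
  det(x·I − A) = x^3 + 12*x^2 + 48*x + 64 = (x + 4)^3

Eigenvalues and multiplicities (the geometric multiplicity of λ is n − rank(A − λI), which equals the number of Jordan blocks for λ):
  λ = -4: algebraic multiplicity = 3, geometric multiplicity = 1

Determining the block sizes for each eigenvalue:
  λ = -4: one block (gm = 1), so the single block has size am = 3 → block sizes [3]

Assembling the blocks gives a Jordan form
J =
  [-4,  1,  0]
  [ 0, -4,  1]
  [ 0,  0, -4]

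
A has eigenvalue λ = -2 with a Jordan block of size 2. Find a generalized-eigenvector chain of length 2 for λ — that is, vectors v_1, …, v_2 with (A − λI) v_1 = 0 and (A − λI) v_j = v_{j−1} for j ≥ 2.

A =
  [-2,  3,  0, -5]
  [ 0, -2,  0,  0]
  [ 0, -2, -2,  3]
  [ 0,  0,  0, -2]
A Jordan chain for λ = -2 of length 2:
v_1 = (3, 0, -2, 0)ᵀ
v_2 = (0, 1, 0, 0)ᵀ

Let N = A − (-2)·I. We want v_2 with N^2 v_2 = 0 but N^1 v_2 ≠ 0; then v_{j-1} := N · v_j for j = 2, …, 2.

Pick v_2 = (0, 1, 0, 0)ᵀ.
Then v_1 = N · v_2 = (3, 0, -2, 0)ᵀ.

Sanity check: (A − (-2)·I) v_1 = (0, 0, 0, 0)ᵀ = 0. ✓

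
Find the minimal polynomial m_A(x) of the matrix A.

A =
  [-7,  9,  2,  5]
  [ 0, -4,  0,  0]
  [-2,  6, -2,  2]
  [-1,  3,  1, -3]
x^3 + 12*x^2 + 48*x + 64

The characteristic polynomial is χ_A(x) = (x + 4)^4, so the eigenvalues are known. The minimal polynomial is
  m_A(x) = Π_λ (x − λ)^{k_λ}
where k_λ is the size of the *largest* Jordan block for λ (equivalently, the smallest k with (A − λI)^k v = 0 for every generalised eigenvector v of λ).

  λ = -4: largest Jordan block has size 3, contributing (x + 4)^3

So m_A(x) = (x + 4)^3 = x^3 + 12*x^2 + 48*x + 64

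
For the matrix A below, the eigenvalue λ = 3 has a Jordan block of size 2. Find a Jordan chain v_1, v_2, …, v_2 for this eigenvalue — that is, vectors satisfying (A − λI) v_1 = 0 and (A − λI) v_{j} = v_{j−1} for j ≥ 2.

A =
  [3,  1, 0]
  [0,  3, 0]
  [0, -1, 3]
A Jordan chain for λ = 3 of length 2:
v_1 = (1, 0, -1)ᵀ
v_2 = (0, 1, 0)ᵀ

Let N = A − (3)·I. We want v_2 with N^2 v_2 = 0 but N^1 v_2 ≠ 0; then v_{j-1} := N · v_j for j = 2, …, 2.

Pick v_2 = (0, 1, 0)ᵀ.
Then v_1 = N · v_2 = (1, 0, -1)ᵀ.

Sanity check: (A − (3)·I) v_1 = (0, 0, 0)ᵀ = 0. ✓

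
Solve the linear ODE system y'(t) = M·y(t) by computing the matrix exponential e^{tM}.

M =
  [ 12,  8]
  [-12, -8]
e^{tM} =
  [3*exp(4*t) - 2, 2*exp(4*t) - 2]
  [3 - 3*exp(4*t), 3 - 2*exp(4*t)]

Strategy: write M = P · J · P⁻¹ where J is a Jordan canonical form, so e^{tM} = P · e^{tJ} · P⁻¹, and e^{tJ} can be computed block-by-block.

M has Jordan form
J =
  [0, 0]
  [0, 4]
(up to reordering of blocks).

Per-block formulas:
  For a 1×1 block at λ = 0: exp(t · [0]) = [e^(0t)].
  For a 1×1 block at λ = 4: exp(t · [4]) = [e^(4t)].

After assembling e^{tJ} and conjugating by P, we get:

e^{tM} =
  [3*exp(4*t) - 2, 2*exp(4*t) - 2]
  [3 - 3*exp(4*t), 3 - 2*exp(4*t)]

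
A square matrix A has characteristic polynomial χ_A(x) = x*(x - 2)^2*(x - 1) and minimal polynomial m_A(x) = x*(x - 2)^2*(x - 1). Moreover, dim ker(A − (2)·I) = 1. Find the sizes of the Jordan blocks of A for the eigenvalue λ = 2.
Block sizes for λ = 2: [2]

Step 1 — from the characteristic polynomial, algebraic multiplicity of λ = 2 is 2. From dim ker(A − (2)·I) = 1, there are exactly 1 Jordan blocks for λ = 2.
Step 2 — from the minimal polynomial, the factor (x − 2)^2 tells us the largest block for λ = 2 has size 2.
Step 3 — with total size 2, 1 blocks, and largest block 2, the block sizes (in nonincreasing order) are [2].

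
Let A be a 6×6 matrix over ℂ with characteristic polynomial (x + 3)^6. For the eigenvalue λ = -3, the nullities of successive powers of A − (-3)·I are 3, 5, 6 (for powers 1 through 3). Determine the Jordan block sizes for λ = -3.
Block sizes for λ = -3: [3, 2, 1]

From the dimensions of kernels of powers, the number of Jordan blocks of size at least j is d_j − d_{j−1} where d_j = dim ker(N^j) (with d_0 = 0). Computing the differences gives [3, 2, 1].
The number of blocks of size exactly k is (#blocks of size ≥ k) − (#blocks of size ≥ k + 1), so the partition is: 1 block(s) of size 1, 1 block(s) of size 2, 1 block(s) of size 3.
In nonincreasing order the block sizes are [3, 2, 1].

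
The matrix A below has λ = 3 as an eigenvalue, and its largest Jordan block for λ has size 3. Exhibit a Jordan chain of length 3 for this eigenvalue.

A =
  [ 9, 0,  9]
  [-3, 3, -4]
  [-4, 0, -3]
A Jordan chain for λ = 3 of length 3:
v_1 = (0, -2, 0)ᵀ
v_2 = (6, -3, -4)ᵀ
v_3 = (1, 0, 0)ᵀ

Let N = A − (3)·I. We want v_3 with N^3 v_3 = 0 but N^2 v_3 ≠ 0; then v_{j-1} := N · v_j for j = 3, …, 2.

Pick v_3 = (1, 0, 0)ᵀ.
Then v_2 = N · v_3 = (6, -3, -4)ᵀ.
Then v_1 = N · v_2 = (0, -2, 0)ᵀ.

Sanity check: (A − (3)·I) v_1 = (0, 0, 0)ᵀ = 0. ✓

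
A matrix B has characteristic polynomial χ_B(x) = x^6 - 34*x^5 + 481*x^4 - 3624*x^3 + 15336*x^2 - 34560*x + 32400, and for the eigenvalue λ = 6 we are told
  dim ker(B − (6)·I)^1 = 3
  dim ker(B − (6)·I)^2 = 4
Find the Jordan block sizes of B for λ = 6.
Block sizes for λ = 6: [2, 1, 1]

From the dimensions of kernels of powers, the number of Jordan blocks of size at least j is d_j − d_{j−1} where d_j = dim ker(N^j) (with d_0 = 0). Computing the differences gives [3, 1].
The number of blocks of size exactly k is (#blocks of size ≥ k) − (#blocks of size ≥ k + 1), so the partition is: 2 block(s) of size 1, 1 block(s) of size 2.
In nonincreasing order the block sizes are [2, 1, 1].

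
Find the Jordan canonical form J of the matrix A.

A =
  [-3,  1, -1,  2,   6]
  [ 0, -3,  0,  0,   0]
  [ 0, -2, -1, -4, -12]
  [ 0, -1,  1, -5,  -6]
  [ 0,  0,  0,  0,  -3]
J_2(-3) ⊕ J_1(-3) ⊕ J_1(-3) ⊕ J_1(-3)

The characteristic polynomial is
  det(x·I − A) = x^5 + 15*x^4 + 90*x^3 + 270*x^2 + 405*x + 243 = (x + 3)^5

Eigenvalues and multiplicities (the geometric multiplicity of λ is n − rank(A − λI), which equals the number of Jordan blocks for λ):
  λ = -3: algebraic multiplicity = 5, geometric multiplicity = 4

Determining the block sizes for each eigenvalue:
  λ = -3: 4 blocks summing to 5 forces exactly one block of size 2 and the rest size 1 → block sizes [2, 1, 1, 1]

Assembling the blocks gives a Jordan form
J =
  [-3,  1,  0,  0,  0]
  [ 0, -3,  0,  0,  0]
  [ 0,  0, -3,  0,  0]
  [ 0,  0,  0, -3,  0]
  [ 0,  0,  0,  0, -3]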